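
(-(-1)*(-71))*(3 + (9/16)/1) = -252.94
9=9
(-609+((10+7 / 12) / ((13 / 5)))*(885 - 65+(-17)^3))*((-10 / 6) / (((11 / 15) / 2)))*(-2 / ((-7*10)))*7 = 13470295 / 858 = 15699.64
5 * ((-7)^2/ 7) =35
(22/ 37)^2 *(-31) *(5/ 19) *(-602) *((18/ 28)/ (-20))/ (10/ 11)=-15968007/ 260110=-61.39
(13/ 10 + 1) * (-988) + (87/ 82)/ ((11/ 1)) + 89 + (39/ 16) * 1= -78685647/ 36080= -2180.87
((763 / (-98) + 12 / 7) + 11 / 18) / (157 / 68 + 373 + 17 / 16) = -0.01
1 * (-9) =-9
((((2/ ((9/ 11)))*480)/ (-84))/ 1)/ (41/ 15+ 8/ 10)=-4400/ 1113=-3.95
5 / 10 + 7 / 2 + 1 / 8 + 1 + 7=97 / 8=12.12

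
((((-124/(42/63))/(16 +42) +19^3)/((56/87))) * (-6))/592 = -894681/8288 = -107.95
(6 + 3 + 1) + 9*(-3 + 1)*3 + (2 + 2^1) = -40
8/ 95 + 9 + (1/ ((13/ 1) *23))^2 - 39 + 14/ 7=-237091357/ 8493095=-27.92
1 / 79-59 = -4660 / 79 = -58.99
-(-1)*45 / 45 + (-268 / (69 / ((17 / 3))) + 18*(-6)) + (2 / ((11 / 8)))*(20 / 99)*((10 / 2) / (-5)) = -1079555 / 8349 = -129.30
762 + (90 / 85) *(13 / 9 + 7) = 13106 / 17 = 770.94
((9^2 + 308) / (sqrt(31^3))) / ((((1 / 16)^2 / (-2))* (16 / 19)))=-236512* sqrt(31) / 961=-1370.28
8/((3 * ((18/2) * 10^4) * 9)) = 1/303750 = 0.00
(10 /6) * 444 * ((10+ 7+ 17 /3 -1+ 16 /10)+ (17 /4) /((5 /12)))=74296 /3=24765.33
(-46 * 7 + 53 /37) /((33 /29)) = -343969 /1221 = -281.71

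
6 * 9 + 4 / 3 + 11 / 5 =863 / 15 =57.53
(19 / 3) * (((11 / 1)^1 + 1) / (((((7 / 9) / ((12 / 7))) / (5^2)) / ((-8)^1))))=-33502.04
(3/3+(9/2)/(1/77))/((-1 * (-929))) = 695/1858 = 0.37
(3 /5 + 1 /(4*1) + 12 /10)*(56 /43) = 574 /215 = 2.67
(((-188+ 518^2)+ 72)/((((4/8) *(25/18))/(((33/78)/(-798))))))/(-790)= 4425432/17073875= 0.26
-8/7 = -1.14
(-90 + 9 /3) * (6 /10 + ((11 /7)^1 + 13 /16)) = -145377 /560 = -259.60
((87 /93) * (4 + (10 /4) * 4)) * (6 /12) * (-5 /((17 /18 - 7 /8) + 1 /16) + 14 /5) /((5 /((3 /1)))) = -2030406 /14725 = -137.89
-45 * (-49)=2205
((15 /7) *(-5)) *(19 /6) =-475 /14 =-33.93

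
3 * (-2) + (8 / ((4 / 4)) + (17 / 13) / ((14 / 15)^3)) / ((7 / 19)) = 5014045 / 249704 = 20.08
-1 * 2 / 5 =-2 / 5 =-0.40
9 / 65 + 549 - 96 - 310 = 9304 / 65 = 143.14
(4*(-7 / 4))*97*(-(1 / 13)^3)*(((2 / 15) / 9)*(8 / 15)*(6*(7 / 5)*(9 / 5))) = 152096 / 4119375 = 0.04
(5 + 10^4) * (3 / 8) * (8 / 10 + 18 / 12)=8629.31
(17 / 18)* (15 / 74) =85 / 444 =0.19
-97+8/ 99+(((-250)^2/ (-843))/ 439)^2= -145968395693195/ 1506526845219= -96.89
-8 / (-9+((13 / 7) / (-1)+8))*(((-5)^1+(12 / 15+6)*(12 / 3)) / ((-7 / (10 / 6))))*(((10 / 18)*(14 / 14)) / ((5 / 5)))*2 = -16.44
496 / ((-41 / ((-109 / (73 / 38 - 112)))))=-2054432 / 171503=-11.98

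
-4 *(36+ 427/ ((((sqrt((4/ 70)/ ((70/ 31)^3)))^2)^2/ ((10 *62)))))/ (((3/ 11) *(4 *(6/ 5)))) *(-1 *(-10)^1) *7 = -592315289730875164300/ 257662359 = -2298804109493.06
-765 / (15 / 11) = -561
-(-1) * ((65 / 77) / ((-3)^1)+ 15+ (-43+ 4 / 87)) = -189149 / 6699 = -28.24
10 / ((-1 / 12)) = -120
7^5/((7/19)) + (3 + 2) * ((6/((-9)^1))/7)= 957989/21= 45618.52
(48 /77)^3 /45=0.01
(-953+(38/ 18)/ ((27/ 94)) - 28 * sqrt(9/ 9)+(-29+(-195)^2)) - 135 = 8963626/ 243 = 36887.35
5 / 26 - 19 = -489 / 26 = -18.81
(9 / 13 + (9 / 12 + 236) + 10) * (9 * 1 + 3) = 2969.31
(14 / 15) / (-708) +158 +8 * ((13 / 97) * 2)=82484861 / 515070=160.14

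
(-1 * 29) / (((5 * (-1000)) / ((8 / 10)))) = 29 / 6250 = 0.00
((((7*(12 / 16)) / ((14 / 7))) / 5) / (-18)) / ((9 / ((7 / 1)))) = -49 / 2160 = -0.02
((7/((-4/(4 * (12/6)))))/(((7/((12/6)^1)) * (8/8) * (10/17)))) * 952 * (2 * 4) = -258944/5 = -51788.80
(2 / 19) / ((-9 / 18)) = -4 / 19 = -0.21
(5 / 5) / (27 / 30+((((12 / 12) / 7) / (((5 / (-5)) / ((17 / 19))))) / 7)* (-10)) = 9310 / 10079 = 0.92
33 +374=407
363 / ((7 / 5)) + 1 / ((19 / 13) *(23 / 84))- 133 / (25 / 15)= 2783454 / 15295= 181.98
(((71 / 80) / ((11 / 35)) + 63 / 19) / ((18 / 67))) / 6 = 1375577 / 361152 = 3.81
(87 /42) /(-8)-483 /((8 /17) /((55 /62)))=-1581067 /1736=-910.75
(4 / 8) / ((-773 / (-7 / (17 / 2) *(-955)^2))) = 6384175 / 13141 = 485.82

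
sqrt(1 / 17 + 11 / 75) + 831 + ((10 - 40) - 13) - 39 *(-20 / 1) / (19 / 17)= sqrt(13362) / 255 + 28232 / 19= 1486.35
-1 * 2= -2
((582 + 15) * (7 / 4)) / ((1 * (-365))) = -4179 / 1460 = -2.86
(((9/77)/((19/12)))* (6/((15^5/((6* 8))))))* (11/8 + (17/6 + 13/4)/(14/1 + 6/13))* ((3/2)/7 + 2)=502324/4512440625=0.00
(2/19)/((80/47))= 47/760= 0.06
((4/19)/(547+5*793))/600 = 1/12859200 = 0.00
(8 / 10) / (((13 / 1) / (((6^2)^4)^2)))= 11284439629824 / 65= 173606763535.75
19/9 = 2.11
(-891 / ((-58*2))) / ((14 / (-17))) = -15147 / 1624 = -9.33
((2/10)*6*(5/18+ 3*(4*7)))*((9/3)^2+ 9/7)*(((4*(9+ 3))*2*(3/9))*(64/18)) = 12427264/105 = 118354.90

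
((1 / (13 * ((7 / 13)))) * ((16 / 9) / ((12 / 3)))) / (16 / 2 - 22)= -2 / 441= -0.00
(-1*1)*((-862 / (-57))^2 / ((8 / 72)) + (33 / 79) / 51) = -2058.30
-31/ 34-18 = -643/ 34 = -18.91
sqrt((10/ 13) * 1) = sqrt(130)/ 13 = 0.88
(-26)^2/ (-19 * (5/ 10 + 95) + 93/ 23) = -31096/ 83281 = -0.37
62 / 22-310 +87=-2422 / 11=-220.18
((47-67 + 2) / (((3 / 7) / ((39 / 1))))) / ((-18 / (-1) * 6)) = -91 / 6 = -15.17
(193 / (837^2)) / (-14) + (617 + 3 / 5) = 30286998043 / 49039830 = 617.60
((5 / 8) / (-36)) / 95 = -1 / 5472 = -0.00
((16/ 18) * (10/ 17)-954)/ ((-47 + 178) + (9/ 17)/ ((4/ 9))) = -7.21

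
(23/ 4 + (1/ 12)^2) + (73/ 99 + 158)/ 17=406463/ 26928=15.09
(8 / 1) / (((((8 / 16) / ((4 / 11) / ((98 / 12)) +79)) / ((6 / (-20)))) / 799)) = -163398696 / 539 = -303151.57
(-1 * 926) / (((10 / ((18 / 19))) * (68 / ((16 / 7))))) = -2.95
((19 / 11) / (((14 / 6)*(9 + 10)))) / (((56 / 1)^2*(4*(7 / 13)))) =39 / 6761216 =0.00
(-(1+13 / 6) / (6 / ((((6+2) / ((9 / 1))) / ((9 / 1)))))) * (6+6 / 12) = -247 / 729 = -0.34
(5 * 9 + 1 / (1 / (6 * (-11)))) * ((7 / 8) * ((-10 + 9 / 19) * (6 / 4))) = 79821 / 304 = 262.57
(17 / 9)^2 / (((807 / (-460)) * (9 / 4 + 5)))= -531760 / 1895643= -0.28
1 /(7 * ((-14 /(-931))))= 19 /2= 9.50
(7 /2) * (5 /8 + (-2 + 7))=315 /16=19.69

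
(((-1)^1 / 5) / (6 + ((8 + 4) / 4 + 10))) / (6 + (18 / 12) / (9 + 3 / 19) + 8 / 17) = -1972 / 1242885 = -0.00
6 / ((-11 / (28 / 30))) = -28 / 55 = -0.51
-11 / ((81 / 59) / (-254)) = 164846 / 81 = 2035.14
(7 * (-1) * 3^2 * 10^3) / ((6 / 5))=-52500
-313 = -313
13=13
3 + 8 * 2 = 19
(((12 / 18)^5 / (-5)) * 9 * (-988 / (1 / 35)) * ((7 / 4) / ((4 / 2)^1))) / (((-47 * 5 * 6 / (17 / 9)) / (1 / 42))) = -117572 / 513945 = -0.23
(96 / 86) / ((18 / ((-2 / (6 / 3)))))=-8 / 129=-0.06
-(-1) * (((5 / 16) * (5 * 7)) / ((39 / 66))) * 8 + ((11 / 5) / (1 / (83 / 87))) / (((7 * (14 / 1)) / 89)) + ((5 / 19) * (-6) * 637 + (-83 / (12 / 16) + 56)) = -9586926851 / 10529610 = -910.47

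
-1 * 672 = -672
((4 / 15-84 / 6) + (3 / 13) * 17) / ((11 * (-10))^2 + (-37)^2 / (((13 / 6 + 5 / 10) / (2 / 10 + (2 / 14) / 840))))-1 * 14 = -104477264066 / 7462233207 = -14.00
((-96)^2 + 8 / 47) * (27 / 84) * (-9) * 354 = -9438016.60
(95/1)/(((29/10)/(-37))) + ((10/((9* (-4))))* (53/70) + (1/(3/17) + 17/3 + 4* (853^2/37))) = 20944735307/270396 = 77459.49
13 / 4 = 3.25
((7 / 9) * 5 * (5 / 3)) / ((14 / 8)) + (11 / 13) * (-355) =-104135 / 351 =-296.68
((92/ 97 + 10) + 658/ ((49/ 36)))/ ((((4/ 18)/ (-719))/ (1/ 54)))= -40225893/ 1358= -29621.42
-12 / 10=-6 / 5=-1.20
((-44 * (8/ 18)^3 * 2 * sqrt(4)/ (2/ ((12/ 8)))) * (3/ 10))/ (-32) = 0.11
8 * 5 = 40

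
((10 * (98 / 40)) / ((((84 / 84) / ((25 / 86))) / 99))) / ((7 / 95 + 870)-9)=1645875 / 2009992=0.82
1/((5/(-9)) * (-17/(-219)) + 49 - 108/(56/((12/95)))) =1310715/63849208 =0.02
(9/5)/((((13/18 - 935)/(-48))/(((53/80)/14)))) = 12879/2942975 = 0.00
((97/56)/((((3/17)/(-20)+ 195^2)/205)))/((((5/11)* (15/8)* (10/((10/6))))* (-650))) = -743699/264710976075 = -0.00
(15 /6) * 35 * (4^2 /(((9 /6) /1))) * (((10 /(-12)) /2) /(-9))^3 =21875 /236196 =0.09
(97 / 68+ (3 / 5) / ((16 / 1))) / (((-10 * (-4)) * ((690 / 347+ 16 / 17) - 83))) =-690877 / 1511472000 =-0.00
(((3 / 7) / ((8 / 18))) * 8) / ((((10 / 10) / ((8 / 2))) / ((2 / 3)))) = 144 / 7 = 20.57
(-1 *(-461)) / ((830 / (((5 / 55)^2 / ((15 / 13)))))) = 5993 / 1506450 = 0.00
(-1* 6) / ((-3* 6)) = 1 / 3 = 0.33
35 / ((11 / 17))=595 / 11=54.09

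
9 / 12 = 3 / 4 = 0.75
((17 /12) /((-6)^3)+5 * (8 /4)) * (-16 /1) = -25903 /162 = -159.90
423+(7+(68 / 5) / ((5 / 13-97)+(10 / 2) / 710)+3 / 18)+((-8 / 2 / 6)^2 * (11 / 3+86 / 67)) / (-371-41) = 142893123968293 / 332293708530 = 430.02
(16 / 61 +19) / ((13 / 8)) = 9400 / 793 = 11.85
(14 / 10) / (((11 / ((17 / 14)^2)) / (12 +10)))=289 / 70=4.13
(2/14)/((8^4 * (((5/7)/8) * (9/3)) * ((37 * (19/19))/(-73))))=-73/284160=-0.00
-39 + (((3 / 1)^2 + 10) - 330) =-350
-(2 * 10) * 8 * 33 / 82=-2640 / 41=-64.39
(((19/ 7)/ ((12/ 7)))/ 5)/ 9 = 19/ 540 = 0.04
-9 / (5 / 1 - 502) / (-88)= -9 / 43736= -0.00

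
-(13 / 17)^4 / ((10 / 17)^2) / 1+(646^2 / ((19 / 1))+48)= 636118239 / 28900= 22011.01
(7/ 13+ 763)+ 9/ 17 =168859/ 221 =764.07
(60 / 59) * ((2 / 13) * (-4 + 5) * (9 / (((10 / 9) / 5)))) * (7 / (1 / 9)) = 399.19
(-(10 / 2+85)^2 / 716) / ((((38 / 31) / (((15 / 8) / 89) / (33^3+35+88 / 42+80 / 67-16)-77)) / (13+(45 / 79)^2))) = 1447993690347839520375 / 152924123721890048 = 9468.71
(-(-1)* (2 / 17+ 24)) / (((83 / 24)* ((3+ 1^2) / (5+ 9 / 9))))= 14760 / 1411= 10.46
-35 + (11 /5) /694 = -121439 /3470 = -35.00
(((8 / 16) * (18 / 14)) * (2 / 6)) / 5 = 3 / 70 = 0.04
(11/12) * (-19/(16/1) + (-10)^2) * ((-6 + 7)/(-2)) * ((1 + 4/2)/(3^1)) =-5797/128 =-45.29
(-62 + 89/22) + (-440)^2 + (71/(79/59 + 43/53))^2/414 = 39850123487454779/205896249504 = 193544.68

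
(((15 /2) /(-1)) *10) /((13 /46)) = -3450 /13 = -265.38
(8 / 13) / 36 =2 / 117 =0.02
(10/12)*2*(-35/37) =-175/111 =-1.58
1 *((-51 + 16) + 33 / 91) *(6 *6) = -113472 / 91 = -1246.95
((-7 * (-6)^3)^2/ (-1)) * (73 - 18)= -125737920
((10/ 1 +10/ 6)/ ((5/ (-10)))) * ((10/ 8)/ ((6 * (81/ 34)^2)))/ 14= -0.06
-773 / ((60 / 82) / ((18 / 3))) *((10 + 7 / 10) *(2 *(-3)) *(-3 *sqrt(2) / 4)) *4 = -30520359 *sqrt(2) / 25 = -1726492.23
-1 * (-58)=58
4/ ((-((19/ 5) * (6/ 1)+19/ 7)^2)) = -0.01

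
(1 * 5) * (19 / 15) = 19 / 3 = 6.33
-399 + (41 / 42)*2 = -8338 / 21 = -397.05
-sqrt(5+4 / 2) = -sqrt(7) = -2.65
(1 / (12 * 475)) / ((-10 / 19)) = -1 / 3000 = -0.00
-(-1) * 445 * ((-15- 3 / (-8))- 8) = -80545 / 8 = -10068.12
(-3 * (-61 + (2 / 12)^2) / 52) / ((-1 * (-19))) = 2195 / 11856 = 0.19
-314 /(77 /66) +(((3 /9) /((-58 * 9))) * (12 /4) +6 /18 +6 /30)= -4907531 /18270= -268.61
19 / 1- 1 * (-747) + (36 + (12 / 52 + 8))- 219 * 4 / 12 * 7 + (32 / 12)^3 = 111686 / 351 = 318.19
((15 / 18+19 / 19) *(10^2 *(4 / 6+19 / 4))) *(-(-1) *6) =17875 / 3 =5958.33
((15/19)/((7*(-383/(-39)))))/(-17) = -585/865963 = -0.00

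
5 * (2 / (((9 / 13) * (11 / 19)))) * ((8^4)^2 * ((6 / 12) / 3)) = 20719861760 / 297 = 69763844.31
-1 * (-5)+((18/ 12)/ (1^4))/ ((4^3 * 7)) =5.00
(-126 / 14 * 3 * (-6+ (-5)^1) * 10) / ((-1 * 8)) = -1485 / 4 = -371.25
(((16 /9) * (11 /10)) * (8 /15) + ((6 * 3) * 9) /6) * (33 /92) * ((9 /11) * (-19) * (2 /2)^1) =-15637 /100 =-156.37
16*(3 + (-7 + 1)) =-48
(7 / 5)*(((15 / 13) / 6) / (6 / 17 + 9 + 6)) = 119 / 6786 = 0.02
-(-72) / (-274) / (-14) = 18 / 959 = 0.02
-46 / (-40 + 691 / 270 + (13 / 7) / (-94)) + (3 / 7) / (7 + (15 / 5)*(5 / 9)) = 96704163 / 75703264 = 1.28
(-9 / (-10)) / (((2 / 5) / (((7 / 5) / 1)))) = 3.15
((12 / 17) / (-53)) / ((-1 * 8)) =3 / 1802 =0.00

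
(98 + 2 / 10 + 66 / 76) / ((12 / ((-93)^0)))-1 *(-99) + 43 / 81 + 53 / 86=286951003 / 2647080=108.40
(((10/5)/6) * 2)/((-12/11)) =-11/18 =-0.61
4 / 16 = 0.25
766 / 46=383 / 23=16.65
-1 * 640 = -640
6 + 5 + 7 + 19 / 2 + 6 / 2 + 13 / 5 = 331 / 10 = 33.10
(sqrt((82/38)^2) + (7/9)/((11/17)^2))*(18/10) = 83086/11495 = 7.23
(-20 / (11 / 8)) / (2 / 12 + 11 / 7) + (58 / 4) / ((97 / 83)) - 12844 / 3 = -1998976585 / 467346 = -4277.29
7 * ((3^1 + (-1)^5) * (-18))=-252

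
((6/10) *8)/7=24/35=0.69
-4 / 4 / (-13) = 1 / 13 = 0.08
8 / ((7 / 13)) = 104 / 7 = 14.86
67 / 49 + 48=2419 / 49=49.37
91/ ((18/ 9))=91/ 2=45.50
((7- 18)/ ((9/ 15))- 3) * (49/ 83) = -3136/ 249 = -12.59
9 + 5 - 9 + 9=14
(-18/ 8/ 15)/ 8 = -3/ 160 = -0.02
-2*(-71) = 142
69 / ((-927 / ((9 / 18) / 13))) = -23 / 8034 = -0.00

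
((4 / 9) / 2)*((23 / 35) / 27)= 46 / 8505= 0.01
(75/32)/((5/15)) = 225/32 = 7.03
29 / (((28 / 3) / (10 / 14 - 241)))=-73167 / 98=-746.60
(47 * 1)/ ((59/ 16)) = 752/ 59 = 12.75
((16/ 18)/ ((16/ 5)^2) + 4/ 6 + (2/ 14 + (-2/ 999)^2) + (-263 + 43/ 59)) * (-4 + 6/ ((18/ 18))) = -3447424852355/ 6594790608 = -522.75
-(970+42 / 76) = -36881 / 38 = -970.55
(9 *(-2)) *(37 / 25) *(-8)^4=-2727936 / 25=-109117.44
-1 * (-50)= 50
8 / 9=0.89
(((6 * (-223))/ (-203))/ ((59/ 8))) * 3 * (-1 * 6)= -192672/ 11977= -16.09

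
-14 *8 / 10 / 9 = -56 / 45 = -1.24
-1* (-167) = 167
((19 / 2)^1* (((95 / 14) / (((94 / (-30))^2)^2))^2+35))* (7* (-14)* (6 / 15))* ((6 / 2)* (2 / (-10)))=1862401545098310369 / 238112866617610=7821.51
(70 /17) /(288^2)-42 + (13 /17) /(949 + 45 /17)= -239518577941 /5702939136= -42.00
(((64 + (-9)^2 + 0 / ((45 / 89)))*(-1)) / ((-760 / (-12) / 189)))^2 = 270372249 / 1444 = 187238.40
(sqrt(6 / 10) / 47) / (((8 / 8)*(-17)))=-sqrt(15) / 3995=-0.00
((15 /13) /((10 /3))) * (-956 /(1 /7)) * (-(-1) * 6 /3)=-60228 /13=-4632.92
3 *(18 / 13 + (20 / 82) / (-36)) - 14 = -9.87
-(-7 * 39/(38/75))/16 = 20475/608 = 33.68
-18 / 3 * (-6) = 36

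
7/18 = 0.39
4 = 4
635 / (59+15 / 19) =12065 / 1136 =10.62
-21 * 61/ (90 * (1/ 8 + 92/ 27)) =-2196/ 545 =-4.03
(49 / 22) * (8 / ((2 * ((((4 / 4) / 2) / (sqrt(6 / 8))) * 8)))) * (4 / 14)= 7 * sqrt(3) / 22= 0.55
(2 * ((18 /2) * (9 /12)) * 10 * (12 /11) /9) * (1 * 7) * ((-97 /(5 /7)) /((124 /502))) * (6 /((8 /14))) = -225477567 /341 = -661224.54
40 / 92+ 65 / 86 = 2355 / 1978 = 1.19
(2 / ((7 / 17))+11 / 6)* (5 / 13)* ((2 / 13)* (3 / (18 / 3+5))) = 1405 / 13013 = 0.11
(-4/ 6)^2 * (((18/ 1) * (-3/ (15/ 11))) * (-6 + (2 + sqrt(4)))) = 176/ 5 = 35.20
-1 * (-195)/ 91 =15/ 7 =2.14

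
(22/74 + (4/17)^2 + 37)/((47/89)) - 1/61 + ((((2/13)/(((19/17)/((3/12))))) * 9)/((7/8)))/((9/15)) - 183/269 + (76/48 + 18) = 15434830260506065/171102273059172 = 90.21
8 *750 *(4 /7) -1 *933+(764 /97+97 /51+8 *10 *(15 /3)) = 100609354 /34629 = 2905.35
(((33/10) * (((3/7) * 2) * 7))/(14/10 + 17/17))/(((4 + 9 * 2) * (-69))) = -1/184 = -0.01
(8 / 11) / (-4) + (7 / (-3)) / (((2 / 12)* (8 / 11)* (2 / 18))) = -7631 / 44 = -173.43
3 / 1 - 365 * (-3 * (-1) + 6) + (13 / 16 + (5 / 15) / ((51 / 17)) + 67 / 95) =-44875477 / 13680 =-3280.37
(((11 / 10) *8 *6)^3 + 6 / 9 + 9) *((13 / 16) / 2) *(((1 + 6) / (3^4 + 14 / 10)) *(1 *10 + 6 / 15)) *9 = 195914939493 / 412000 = 475521.70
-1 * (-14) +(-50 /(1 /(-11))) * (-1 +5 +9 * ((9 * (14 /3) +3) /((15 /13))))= 195264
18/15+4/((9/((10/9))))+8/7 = 8042/2835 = 2.84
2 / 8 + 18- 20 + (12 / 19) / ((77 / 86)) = -6113 / 5852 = -1.04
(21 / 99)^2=49 / 1089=0.04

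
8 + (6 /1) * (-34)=-196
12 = 12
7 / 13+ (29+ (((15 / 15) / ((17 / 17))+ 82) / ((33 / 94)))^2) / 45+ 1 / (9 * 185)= 29306946037 / 23571405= 1243.33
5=5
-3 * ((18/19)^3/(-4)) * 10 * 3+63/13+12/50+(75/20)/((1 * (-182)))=24.20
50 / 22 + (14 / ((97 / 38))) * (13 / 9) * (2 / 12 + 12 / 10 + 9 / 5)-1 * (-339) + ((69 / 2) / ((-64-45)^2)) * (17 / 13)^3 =551005927211645 / 1503977129226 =366.37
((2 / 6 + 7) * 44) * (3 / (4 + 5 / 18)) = 1584 / 7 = 226.29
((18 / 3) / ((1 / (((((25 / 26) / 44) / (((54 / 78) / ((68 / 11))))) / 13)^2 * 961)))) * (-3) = -173580625 / 44537922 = -3.90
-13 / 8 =-1.62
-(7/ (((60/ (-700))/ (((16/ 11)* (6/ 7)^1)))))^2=-1254400/ 121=-10366.94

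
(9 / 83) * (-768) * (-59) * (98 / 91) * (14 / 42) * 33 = 62802432 / 1079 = 58204.29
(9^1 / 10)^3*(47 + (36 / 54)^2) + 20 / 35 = 246109 / 7000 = 35.16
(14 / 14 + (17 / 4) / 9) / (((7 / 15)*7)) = 265 / 588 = 0.45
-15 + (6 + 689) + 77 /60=681.28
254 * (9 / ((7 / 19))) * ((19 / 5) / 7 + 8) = 12986766 / 245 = 53007.21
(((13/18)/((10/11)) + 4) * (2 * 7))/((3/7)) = 156.62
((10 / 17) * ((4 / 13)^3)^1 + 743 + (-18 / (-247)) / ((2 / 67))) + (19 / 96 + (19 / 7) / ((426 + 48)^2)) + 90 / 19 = 6699866986186873 / 8928475055136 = 750.39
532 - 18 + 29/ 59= 30355/ 59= 514.49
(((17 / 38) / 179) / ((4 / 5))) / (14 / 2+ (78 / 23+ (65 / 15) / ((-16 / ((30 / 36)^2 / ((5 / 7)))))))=0.00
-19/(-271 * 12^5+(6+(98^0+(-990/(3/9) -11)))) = 19/67436446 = 0.00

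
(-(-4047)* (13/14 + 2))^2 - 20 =140468190.86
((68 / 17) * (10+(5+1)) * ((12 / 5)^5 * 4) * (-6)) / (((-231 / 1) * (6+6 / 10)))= 42467328 / 529375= 80.22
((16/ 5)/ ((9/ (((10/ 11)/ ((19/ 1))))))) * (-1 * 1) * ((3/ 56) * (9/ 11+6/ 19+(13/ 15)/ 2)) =-19654/ 13759515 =-0.00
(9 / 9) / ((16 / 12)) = 3 / 4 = 0.75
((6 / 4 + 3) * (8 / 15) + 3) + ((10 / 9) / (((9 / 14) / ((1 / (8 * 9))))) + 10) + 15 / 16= 954203 / 58320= 16.36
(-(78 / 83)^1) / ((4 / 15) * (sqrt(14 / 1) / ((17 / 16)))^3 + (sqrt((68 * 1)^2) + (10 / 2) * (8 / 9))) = -34524568379925 / 2592662142686374 + 741657047040 * sqrt(14) / 1296331071343187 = -0.01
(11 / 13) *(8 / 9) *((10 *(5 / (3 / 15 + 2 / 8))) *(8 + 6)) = 1169.99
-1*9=-9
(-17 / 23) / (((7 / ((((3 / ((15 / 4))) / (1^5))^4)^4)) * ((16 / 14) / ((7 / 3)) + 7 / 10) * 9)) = -1022202216448 / 3682891845703125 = -0.00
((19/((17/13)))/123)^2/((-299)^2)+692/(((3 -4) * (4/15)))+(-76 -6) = -6191731409012/2312936649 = -2677.00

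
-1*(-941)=941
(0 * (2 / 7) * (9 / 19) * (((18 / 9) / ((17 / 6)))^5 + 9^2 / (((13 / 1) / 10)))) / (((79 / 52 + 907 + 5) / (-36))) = 0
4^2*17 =272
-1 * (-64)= 64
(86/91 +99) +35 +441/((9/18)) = 92542/91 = 1016.95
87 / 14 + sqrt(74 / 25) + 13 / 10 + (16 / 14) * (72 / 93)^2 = sqrt(74) / 5 + 275783 / 33635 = 9.92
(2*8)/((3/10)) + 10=63.33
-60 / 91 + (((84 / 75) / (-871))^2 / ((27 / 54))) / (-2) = -2188392988 / 3319054375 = -0.66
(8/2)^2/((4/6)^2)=36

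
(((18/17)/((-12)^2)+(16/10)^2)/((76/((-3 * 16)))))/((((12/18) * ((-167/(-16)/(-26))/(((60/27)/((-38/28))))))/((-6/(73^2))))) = 305026176/27307900955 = 0.01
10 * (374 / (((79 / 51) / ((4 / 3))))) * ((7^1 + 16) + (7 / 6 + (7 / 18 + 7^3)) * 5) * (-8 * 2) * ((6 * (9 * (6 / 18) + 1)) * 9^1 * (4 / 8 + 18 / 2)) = -14576955064320 / 79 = -184518418535.70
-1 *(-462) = 462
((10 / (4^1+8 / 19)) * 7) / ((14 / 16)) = 380 / 21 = 18.10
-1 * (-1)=1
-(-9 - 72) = 81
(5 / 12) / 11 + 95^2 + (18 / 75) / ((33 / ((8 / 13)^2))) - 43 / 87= 145956695969 / 16173300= 9024.55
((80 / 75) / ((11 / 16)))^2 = 65536 / 27225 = 2.41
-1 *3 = -3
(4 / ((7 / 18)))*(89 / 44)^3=6344721 / 74536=85.12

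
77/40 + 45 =1877/40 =46.92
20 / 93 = 0.22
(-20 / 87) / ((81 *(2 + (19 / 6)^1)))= -40 / 72819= -0.00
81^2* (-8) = -52488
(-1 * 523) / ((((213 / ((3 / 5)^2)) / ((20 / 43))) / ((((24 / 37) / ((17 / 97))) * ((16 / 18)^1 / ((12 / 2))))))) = -6493568 / 28805055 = -0.23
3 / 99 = 1 / 33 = 0.03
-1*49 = -49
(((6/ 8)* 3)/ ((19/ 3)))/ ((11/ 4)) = 27/ 209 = 0.13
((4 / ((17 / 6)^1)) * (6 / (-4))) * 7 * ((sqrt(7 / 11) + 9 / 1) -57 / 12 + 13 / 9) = -1435 / 17 -252 * sqrt(77) / 187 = -96.24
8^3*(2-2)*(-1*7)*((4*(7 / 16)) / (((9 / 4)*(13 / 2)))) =0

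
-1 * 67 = -67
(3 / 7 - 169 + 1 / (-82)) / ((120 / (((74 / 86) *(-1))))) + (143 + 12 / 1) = 462665579 / 2961840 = 156.21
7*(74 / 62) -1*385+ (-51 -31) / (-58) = -337333 / 899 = -375.23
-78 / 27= -26 / 9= -2.89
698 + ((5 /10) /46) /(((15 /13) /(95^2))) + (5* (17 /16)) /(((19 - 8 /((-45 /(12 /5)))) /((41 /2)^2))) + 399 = 8344666819 /6434112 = 1296.94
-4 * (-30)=120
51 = 51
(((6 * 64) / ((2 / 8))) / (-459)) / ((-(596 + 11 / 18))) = 1024 / 182563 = 0.01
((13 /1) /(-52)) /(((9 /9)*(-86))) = 1 /344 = 0.00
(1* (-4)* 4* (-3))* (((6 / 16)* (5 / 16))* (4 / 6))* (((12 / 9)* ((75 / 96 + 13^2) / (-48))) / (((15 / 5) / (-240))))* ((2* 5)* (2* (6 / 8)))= 679125 / 32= 21222.66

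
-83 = -83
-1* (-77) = 77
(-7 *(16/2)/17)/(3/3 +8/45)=-2520/901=-2.80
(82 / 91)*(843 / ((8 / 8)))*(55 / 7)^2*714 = 21328827300 / 637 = 33483245.37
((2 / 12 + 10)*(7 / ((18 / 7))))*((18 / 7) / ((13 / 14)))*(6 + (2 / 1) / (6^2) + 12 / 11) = 4229435 / 7722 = 547.71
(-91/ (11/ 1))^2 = 8281/ 121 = 68.44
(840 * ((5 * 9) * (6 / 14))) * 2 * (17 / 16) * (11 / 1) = 378675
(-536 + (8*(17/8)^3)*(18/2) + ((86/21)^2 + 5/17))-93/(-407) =33624453847/195281856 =172.18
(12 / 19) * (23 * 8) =2208 / 19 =116.21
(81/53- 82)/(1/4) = -17060/53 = -321.89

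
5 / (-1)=-5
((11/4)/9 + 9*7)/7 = 2279/252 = 9.04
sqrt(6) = 2.45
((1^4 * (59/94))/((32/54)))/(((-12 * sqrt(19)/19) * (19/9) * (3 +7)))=-0.02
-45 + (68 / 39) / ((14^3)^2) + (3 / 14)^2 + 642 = 43830917693 / 73412976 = 597.05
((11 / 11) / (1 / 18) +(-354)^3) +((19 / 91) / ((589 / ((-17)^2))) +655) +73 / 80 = -10011433355827 / 225680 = -44361189.99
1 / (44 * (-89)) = -1 / 3916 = -0.00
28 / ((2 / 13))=182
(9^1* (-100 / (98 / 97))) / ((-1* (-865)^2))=1746 / 1466521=0.00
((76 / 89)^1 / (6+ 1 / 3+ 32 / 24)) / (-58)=-114 / 59363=-0.00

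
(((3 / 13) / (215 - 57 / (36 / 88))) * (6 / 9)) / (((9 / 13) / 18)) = 12 / 227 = 0.05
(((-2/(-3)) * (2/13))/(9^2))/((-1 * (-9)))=4/28431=0.00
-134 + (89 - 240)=-285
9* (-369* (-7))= 23247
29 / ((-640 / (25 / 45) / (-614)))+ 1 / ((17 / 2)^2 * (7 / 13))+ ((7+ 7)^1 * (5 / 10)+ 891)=1064433425 / 1165248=913.48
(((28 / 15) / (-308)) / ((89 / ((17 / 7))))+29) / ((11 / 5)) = 2981038 / 226149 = 13.18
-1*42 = -42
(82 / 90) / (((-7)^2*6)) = 41 / 13230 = 0.00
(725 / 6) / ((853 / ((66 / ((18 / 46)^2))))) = 4218775 / 69093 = 61.06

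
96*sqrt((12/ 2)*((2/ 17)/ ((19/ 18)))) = 576*sqrt(1938)/ 323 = 78.50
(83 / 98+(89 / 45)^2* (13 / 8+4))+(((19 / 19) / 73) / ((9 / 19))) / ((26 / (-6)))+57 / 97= 38047074337 / 1623814920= 23.43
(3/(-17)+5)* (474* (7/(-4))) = -68019/17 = -4001.12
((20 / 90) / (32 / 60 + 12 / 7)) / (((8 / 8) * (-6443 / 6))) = -35 / 380137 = -0.00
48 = 48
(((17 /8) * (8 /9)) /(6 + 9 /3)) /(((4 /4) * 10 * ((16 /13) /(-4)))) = -221 /3240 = -0.07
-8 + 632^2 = 399416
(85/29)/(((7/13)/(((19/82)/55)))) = 4199/183106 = 0.02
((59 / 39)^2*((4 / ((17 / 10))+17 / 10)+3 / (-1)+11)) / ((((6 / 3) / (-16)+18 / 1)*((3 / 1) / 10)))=19020184 / 3697551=5.14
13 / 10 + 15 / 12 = 51 / 20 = 2.55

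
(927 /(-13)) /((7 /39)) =-2781 /7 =-397.29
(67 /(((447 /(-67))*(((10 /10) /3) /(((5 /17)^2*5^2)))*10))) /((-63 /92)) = 9.51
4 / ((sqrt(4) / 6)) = 12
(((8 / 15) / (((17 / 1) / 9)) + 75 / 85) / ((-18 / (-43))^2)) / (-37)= -0.18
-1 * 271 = -271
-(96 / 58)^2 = -2.74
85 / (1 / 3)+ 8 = 263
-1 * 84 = -84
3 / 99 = 1 / 33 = 0.03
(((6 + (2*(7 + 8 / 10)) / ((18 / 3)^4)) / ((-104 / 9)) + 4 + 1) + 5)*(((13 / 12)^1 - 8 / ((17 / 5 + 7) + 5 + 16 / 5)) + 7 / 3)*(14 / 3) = 920073539 / 6963840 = 132.12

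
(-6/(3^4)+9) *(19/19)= 241/27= 8.93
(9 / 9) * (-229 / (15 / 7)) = -1603 / 15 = -106.87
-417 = -417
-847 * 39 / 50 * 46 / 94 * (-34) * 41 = 529552023 / 1175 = 450682.57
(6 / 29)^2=36 / 841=0.04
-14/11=-1.27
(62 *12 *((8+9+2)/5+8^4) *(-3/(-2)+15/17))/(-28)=-154418967/595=-259527.68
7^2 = 49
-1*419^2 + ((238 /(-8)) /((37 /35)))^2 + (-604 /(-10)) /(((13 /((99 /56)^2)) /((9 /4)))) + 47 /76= -1852926568818571 /10604164480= -174735.74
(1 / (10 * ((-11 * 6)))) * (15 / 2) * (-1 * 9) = 9 / 88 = 0.10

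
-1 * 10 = -10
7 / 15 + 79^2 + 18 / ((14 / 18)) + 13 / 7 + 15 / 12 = 376063 / 60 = 6267.72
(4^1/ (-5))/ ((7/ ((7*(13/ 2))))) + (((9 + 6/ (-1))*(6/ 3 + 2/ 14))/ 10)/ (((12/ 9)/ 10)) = -53/ 140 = -0.38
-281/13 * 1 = -21.62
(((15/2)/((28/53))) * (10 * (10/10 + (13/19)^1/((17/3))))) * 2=719475/2261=318.21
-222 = -222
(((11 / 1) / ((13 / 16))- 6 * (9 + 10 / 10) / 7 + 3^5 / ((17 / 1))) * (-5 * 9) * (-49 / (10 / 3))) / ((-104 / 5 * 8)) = -28158165 / 367744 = -76.57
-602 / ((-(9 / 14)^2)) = 117992 / 81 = 1456.69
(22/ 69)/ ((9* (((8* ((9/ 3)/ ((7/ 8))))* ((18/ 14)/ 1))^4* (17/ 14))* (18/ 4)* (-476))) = -63412811/ 7200736341066252288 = -0.00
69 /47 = 1.47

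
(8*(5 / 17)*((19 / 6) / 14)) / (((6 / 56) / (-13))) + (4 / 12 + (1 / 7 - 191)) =-273211 / 1071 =-255.10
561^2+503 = 315224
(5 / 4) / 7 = 5 / 28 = 0.18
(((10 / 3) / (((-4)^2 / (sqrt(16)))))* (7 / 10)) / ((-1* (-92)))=7 / 1104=0.01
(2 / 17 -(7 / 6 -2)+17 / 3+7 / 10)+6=13.32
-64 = -64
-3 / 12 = -1 / 4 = -0.25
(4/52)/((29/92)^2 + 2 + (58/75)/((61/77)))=38722800/1548214187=0.03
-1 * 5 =-5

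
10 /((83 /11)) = 110 /83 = 1.33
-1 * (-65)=65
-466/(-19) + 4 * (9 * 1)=1150/19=60.53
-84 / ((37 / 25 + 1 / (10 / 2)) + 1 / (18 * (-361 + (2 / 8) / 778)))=-10616422950 / 212309009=-50.00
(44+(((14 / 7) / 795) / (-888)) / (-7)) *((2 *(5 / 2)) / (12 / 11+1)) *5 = 5979481255 / 11365956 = 526.09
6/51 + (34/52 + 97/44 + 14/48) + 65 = 3983011/58344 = 68.27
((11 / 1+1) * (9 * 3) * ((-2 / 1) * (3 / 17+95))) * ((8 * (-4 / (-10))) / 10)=-8387712 / 425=-19735.79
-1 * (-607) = 607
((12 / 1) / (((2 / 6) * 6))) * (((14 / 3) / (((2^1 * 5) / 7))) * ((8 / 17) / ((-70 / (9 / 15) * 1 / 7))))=-1176 / 2125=-0.55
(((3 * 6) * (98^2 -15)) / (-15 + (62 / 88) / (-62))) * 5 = -75944880 / 1321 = -57490.45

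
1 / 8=0.12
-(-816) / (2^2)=204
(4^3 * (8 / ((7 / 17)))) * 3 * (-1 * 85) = -2219520 / 7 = -317074.29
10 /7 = 1.43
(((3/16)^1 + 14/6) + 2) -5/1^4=-0.48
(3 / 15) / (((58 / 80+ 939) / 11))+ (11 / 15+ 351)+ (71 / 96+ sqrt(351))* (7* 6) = 3453360139 / 9021360+ 126* sqrt(39) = 1169.67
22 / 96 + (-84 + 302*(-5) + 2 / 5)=-382409 / 240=-1593.37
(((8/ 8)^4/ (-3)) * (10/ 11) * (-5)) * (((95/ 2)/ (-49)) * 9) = -7125/ 539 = -13.22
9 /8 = 1.12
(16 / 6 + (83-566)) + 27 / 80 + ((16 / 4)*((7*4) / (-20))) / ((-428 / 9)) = -12323269 / 25680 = -479.88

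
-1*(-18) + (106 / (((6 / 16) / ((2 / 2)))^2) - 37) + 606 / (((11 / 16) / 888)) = 77563175 / 99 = 783466.41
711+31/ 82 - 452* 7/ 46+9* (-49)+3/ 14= 1332146/ 6601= 201.81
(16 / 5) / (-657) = -16 / 3285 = -0.00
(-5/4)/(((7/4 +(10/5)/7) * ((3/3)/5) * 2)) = -175/114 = -1.54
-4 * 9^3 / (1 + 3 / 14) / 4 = -10206 / 17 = -600.35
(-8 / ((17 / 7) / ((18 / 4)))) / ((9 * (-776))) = 7 / 3298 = 0.00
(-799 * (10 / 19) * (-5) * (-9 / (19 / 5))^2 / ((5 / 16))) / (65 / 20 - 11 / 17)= 5867856000 / 404681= 14499.95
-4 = -4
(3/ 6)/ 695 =1/ 1390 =0.00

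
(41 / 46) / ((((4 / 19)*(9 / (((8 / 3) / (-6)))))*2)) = -0.10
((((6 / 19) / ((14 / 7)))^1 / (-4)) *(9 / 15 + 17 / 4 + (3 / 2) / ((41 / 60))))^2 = 300363561 / 3883782400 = 0.08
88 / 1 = 88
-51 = -51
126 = 126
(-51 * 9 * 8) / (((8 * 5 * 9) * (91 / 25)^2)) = -6375 / 8281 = -0.77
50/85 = 10/17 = 0.59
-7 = -7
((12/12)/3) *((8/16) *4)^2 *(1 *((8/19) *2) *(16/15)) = 1024/855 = 1.20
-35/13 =-2.69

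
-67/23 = -2.91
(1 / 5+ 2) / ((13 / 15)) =33 / 13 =2.54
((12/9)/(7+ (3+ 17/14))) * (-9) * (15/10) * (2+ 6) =-2016/157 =-12.84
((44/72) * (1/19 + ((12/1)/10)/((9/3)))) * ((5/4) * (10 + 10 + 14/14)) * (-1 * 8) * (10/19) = -33110/1083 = -30.57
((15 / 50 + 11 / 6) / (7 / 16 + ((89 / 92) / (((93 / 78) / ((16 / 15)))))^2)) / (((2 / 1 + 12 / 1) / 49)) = 13664958720 / 2171457751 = 6.29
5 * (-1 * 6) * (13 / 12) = -65 / 2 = -32.50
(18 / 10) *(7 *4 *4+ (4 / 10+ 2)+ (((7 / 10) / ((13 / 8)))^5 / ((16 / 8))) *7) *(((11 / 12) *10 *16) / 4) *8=70117071440064 / 1160290625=60430.61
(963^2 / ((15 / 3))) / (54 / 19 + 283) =17620011 / 27155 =648.87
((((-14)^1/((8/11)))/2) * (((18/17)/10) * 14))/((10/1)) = -4851/3400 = -1.43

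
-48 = -48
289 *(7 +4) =3179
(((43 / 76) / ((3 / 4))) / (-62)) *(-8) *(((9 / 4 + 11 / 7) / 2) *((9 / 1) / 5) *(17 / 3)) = 78217 / 41230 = 1.90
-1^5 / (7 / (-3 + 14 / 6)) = 0.10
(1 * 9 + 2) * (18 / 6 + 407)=4510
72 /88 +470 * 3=15519 /11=1410.82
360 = 360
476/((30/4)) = 952/15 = 63.47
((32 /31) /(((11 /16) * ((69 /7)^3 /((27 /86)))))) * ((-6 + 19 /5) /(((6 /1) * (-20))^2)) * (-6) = 2744 /6081979125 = 0.00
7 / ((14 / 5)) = 5 / 2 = 2.50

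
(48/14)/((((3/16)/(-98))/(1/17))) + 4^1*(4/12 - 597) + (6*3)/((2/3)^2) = -250061/102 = -2451.58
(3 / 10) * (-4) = -6 / 5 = -1.20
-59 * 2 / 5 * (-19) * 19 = 42598 / 5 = 8519.60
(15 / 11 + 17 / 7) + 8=908 / 77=11.79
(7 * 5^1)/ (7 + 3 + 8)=1.94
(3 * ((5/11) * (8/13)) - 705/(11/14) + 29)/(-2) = 124043/286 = 433.72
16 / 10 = 8 / 5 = 1.60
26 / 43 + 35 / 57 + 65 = 162302 / 2451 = 66.22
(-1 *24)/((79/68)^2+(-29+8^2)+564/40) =-184960/388799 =-0.48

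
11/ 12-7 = -6.08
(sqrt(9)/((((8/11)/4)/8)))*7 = 924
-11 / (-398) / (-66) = -1 / 2388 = -0.00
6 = 6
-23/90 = -0.26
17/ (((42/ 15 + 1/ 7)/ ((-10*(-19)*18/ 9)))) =226100/ 103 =2195.15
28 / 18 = 14 / 9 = 1.56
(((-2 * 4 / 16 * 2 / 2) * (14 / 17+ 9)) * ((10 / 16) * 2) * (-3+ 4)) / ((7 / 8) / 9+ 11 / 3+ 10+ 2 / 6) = -1503 / 3451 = -0.44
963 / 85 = 11.33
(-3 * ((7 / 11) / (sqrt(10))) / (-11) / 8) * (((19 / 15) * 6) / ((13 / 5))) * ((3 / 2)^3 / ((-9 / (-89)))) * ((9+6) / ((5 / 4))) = 319599 * sqrt(10) / 125840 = 8.03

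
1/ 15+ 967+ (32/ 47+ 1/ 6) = 1364759/ 1410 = 967.91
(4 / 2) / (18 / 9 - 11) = -2 / 9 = -0.22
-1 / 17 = -0.06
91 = 91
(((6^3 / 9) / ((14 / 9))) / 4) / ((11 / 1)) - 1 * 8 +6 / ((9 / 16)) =697 / 231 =3.02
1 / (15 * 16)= 1 / 240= 0.00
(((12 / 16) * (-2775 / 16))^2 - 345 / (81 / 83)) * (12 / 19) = 1832155555 / 175104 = 10463.24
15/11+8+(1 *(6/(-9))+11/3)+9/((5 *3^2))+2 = 801/55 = 14.56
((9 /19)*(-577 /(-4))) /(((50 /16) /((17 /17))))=10386 /475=21.87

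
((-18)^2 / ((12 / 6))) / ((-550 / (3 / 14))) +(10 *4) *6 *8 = 1919.94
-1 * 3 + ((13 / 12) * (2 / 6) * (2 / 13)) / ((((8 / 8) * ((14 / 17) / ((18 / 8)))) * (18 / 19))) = -5725 / 2016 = -2.84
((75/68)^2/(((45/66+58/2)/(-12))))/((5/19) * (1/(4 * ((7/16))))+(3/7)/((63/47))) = -518450625/495570842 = -1.05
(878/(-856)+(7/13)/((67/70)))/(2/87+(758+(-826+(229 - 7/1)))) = -15020463/4995359200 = -0.00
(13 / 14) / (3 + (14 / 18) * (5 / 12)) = 702 / 2513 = 0.28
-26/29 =-0.90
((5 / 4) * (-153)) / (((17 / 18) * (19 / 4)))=-810 / 19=-42.63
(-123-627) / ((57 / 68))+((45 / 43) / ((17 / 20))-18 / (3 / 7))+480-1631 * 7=-164897231 / 13889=-11872.51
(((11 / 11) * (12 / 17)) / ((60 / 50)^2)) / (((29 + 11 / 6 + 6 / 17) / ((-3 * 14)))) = -2100 / 3181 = -0.66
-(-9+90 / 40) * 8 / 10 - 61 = -278 / 5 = -55.60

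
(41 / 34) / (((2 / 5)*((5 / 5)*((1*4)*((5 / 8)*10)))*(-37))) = -41 / 12580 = -0.00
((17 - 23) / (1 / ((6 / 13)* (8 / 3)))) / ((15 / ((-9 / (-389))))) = -288 / 25285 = -0.01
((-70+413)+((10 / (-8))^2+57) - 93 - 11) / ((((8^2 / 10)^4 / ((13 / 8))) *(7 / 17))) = 657613125 / 939524096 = 0.70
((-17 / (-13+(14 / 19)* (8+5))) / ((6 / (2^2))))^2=417316 / 38025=10.97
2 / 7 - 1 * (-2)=16 / 7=2.29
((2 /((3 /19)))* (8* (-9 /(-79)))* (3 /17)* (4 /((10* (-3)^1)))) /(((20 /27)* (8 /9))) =-13851 /33575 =-0.41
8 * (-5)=-40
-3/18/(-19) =1/114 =0.01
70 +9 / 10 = 709 / 10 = 70.90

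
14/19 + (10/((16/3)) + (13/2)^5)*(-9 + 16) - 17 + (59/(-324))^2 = 323982712499/3989088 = 81217.24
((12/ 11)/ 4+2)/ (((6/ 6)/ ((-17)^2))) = 656.82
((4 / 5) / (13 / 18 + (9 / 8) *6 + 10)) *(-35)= -1008 / 629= -1.60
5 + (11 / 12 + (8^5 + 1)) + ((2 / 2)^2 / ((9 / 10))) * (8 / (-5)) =1179833 / 36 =32773.14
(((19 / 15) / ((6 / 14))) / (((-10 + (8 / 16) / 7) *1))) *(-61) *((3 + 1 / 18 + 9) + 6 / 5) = 67751663 / 281475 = 240.70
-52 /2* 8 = -208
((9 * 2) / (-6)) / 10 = -3 / 10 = -0.30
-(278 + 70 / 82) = -11433 / 41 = -278.85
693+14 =707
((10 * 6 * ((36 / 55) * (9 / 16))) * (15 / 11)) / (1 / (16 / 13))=58320 / 1573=37.08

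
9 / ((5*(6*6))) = 1 / 20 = 0.05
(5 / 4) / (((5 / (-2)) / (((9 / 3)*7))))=-21 / 2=-10.50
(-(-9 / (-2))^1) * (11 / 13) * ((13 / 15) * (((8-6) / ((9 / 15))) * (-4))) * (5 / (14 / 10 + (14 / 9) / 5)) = 900 / 7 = 128.57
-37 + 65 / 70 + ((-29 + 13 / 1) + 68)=223 / 14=15.93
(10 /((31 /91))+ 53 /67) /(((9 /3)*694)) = 20871 /1441438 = 0.01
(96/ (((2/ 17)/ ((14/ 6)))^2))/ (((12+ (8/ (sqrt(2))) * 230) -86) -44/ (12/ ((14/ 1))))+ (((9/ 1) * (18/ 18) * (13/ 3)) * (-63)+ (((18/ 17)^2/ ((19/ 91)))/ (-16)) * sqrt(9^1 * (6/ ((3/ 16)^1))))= -34046810/ 13873+ 1271257386 * sqrt(2)/ 76176643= -2430.58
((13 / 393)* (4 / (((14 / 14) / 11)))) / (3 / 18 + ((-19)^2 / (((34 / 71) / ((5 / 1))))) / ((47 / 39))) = 457028 / 982168177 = 0.00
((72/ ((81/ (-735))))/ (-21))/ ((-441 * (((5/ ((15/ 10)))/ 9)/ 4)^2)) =-288/ 35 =-8.23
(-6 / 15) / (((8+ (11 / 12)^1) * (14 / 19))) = -0.06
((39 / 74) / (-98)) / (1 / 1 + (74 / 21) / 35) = -585 / 119732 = -0.00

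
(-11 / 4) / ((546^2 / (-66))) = 121 / 198744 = 0.00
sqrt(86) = 9.27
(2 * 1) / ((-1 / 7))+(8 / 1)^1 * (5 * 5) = 186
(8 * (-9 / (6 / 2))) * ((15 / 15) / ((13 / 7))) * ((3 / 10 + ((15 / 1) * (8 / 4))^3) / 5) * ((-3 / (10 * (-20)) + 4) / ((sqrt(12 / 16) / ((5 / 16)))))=-1517686863 * sqrt(3) / 26000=-101104.26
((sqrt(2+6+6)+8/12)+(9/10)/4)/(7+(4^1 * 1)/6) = 107/920+3 * sqrt(14)/23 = 0.60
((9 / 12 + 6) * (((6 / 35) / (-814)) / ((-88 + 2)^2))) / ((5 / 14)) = -81 / 150508600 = -0.00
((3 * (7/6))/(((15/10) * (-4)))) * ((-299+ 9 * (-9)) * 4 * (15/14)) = 950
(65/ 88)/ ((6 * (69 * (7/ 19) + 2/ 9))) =0.00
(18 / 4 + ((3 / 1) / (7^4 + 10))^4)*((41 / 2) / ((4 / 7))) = 87279700576484997 / 540640808835856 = 161.44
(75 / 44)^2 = 5625 / 1936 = 2.91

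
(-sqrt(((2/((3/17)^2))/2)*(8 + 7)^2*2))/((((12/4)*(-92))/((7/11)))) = 595*sqrt(2)/3036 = 0.28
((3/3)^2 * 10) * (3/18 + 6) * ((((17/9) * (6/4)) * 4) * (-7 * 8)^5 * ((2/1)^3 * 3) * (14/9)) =-387979521556480/27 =-14369611909499.26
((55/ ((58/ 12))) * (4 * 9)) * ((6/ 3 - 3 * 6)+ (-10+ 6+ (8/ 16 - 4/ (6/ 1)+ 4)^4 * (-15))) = -77431475/ 58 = -1335025.43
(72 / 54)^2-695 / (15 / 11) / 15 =-161 / 5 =-32.20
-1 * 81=-81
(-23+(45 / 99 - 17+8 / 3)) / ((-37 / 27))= 10953 / 407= 26.91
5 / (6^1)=5 / 6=0.83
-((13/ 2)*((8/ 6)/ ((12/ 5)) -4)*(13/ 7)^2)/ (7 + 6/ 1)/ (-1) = -5239/ 882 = -5.94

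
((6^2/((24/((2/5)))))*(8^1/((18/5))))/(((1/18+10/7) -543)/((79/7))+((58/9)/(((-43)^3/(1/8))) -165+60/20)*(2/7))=-527608452/37302499103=-0.01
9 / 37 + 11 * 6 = 2451 / 37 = 66.24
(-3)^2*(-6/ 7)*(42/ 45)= -36/ 5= -7.20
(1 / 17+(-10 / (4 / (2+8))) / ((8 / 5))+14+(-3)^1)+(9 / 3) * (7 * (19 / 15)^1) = 14983 / 680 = 22.03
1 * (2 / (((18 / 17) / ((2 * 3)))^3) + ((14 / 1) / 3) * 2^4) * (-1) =-11842 / 27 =-438.59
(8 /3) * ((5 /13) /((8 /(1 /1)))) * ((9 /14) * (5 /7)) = 75 /1274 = 0.06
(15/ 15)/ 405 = 1/ 405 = 0.00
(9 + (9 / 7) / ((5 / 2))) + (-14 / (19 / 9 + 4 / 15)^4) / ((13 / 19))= 529266773979 / 59641218455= 8.87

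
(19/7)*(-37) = -703/7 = -100.43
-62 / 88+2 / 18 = -235 / 396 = -0.59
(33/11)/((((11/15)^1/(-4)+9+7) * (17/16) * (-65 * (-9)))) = 0.00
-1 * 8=-8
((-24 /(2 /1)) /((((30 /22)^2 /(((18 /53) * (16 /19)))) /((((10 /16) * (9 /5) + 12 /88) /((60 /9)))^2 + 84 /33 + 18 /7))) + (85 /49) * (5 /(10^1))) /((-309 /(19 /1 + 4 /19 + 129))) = 750559597216 /181057970625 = 4.15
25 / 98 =0.26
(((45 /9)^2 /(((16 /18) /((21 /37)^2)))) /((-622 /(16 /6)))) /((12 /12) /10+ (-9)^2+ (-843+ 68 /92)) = 3803625 /74536350853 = 0.00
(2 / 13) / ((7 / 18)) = 36 / 91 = 0.40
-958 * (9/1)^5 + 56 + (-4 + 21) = -56568869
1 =1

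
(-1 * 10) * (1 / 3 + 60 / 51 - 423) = 214960 / 51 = 4214.90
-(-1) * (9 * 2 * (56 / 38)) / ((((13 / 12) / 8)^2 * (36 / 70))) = 9031680 / 3211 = 2812.73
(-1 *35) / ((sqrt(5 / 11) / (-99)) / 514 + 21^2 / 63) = -6978392564220 / 1395678512839- 1781010 *sqrt(55) / 1395678512839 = -5.00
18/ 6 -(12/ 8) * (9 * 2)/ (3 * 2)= -3/ 2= -1.50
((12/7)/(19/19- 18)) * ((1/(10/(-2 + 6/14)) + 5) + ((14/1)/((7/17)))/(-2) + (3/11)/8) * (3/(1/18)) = 3024459/45815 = 66.01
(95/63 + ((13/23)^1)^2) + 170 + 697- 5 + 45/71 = 2045502811/2366217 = 864.46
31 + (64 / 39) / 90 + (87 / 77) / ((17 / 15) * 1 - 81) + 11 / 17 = 87108997889 / 2752159410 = 31.65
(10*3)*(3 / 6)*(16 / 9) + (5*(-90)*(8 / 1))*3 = -32320 / 3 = -10773.33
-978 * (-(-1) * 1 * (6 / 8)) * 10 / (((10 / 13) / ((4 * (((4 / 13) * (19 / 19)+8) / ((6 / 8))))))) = -422496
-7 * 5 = -35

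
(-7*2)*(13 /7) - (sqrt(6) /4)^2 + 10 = -131 /8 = -16.38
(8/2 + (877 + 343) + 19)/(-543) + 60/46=-12299/12489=-0.98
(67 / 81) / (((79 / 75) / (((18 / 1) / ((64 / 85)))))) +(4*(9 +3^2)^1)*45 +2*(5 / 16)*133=25344955 / 7584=3341.90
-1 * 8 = -8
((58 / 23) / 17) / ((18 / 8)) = 232 / 3519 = 0.07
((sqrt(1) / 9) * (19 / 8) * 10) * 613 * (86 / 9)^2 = 107676515 / 729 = 147704.41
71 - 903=-832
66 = 66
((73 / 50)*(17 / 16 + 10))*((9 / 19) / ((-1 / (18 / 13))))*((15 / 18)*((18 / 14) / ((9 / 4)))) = -348867 / 69160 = -5.04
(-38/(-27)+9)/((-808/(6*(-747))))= 57.73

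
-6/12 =-1/2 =-0.50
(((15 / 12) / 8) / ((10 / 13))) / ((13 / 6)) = 0.09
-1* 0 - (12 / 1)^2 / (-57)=48 / 19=2.53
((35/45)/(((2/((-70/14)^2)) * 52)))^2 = 0.03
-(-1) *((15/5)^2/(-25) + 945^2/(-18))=-2480643/50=-49612.86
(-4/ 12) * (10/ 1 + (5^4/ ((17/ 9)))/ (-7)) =4435/ 357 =12.42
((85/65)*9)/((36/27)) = 459/52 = 8.83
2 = 2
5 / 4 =1.25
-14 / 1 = -14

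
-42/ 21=-2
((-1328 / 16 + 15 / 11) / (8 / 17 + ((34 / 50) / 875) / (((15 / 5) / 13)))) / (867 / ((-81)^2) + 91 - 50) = -1095502471875 / 261606755806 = -4.19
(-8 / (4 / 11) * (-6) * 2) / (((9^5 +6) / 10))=176 / 3937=0.04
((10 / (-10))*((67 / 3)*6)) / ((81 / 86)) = -142.27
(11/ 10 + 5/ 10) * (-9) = -72/ 5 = -14.40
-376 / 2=-188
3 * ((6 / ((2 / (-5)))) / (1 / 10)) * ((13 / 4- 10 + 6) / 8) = 675 / 16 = 42.19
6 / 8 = 3 / 4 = 0.75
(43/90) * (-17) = -731/90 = -8.12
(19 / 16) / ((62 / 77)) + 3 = 4439 / 992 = 4.47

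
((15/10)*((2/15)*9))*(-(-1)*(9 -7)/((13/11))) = 198/65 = 3.05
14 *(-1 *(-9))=126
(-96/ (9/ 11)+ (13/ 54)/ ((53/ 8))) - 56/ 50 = -118.42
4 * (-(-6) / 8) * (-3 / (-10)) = 9 / 10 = 0.90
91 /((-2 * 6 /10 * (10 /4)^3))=-364 /75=-4.85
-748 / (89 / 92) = -68816 / 89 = -773.21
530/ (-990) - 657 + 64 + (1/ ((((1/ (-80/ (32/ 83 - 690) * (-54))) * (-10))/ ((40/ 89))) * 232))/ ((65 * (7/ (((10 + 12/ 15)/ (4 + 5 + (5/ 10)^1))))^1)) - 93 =-43401581592031709/ 63218276466345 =-686.54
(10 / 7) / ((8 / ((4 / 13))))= 5 / 91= 0.05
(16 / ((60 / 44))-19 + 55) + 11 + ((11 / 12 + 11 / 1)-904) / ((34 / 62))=-1599367 / 1020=-1568.01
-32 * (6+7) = -416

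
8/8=1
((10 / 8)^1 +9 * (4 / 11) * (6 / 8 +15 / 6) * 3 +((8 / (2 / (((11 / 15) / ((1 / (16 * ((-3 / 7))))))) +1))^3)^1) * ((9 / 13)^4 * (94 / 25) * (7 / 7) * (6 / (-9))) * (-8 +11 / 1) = -4801093104254553 / 1169320899175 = -4105.88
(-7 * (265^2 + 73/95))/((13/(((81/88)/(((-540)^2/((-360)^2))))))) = -210150612/13585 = -15469.31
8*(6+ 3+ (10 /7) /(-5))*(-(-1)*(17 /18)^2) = 35258 /567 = 62.18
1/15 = 0.07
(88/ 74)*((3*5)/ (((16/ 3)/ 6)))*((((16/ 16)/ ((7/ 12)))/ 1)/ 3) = 2970/ 259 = 11.47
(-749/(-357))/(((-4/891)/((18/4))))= -286011/136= -2103.02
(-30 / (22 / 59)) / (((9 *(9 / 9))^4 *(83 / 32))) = -9440 / 1996731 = -0.00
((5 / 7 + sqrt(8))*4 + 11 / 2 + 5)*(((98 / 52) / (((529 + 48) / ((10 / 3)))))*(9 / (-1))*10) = -98175 / 7501- 58800*sqrt(2) / 7501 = -24.17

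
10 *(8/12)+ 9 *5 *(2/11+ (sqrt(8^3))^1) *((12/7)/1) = 4780/231+ 8640 *sqrt(2)/7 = 1766.24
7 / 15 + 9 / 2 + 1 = 179 / 30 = 5.97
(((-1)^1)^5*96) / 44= -24 / 11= -2.18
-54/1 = -54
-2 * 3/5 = -6/5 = -1.20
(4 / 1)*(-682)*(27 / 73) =-73656 / 73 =-1008.99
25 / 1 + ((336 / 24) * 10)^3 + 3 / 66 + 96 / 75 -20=1509203479 / 550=2744006.33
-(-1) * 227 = 227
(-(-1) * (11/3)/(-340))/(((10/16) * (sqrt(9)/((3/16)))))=-11/10200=-0.00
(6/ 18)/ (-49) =-1/ 147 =-0.01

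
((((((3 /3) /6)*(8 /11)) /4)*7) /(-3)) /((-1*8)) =0.01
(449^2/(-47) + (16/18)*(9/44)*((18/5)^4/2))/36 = -1381073003/11632500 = -118.73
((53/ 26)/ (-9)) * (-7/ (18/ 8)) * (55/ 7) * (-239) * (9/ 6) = -696685/ 351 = -1984.86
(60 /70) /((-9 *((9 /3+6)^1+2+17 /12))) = -8 /1043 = -0.01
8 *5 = 40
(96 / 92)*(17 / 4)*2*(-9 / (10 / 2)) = -1836 / 115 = -15.97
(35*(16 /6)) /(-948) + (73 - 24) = 34769 /711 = 48.90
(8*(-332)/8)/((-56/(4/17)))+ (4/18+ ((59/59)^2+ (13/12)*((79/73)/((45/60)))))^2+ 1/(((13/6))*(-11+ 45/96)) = 227773874378/25003939779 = 9.11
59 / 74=0.80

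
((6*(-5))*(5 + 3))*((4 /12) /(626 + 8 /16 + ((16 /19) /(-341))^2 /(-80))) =-33581952800 /262988667833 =-0.13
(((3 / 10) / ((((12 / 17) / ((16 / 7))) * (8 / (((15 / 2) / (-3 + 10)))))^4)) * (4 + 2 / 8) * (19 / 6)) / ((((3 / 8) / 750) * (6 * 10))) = 84304009375 / 17709468672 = 4.76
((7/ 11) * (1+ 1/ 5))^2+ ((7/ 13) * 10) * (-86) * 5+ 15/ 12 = -363921647/ 157300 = -2313.55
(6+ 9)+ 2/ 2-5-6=5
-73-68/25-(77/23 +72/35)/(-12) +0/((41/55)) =-75.27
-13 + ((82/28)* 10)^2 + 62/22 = 456787/539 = 847.47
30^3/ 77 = 350.65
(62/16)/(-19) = -31/152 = -0.20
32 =32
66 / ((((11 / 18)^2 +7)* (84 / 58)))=103356 / 16723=6.18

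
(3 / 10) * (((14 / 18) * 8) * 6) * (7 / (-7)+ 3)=112 / 5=22.40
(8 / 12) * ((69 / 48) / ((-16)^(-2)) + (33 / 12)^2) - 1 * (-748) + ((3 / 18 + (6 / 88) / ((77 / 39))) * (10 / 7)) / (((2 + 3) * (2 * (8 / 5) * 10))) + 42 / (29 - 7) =1138693445 / 1138368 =1000.29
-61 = -61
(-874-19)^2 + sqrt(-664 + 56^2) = 2 * sqrt(618) + 797449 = 797498.72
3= 3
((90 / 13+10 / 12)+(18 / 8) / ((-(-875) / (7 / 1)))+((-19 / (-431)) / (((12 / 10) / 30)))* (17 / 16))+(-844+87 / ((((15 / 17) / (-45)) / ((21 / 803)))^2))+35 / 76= -279999720240248621 / 411866590278000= -679.83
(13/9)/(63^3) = 13/2250423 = 0.00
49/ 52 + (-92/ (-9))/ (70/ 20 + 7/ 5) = 69449/ 22932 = 3.03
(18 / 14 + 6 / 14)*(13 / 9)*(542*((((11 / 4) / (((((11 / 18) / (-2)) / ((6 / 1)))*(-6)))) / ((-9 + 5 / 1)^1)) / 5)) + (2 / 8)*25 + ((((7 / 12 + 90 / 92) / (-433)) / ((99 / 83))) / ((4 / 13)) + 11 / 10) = -988201278431 / 1656380880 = -596.60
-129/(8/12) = -387/2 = -193.50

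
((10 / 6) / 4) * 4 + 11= 38 / 3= 12.67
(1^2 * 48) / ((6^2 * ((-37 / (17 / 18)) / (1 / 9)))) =-34 / 8991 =-0.00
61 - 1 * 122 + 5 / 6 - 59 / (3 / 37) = -4727 / 6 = -787.83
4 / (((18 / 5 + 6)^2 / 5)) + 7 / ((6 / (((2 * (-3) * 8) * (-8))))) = 258173 / 576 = 448.22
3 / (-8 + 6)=-3 / 2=-1.50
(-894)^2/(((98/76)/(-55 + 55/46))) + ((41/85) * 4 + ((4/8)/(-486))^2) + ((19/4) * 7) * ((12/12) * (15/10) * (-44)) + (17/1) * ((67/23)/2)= -3018446810996988493/90505583280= -33350945.89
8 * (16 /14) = 64 /7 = 9.14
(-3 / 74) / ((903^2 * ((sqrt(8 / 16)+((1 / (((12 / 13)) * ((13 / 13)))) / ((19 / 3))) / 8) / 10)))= 39520 / 1857102423393 - 924160 * sqrt(2) / 1857102423393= -0.00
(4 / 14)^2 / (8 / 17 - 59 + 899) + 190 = 33255337 / 175028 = 190.00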